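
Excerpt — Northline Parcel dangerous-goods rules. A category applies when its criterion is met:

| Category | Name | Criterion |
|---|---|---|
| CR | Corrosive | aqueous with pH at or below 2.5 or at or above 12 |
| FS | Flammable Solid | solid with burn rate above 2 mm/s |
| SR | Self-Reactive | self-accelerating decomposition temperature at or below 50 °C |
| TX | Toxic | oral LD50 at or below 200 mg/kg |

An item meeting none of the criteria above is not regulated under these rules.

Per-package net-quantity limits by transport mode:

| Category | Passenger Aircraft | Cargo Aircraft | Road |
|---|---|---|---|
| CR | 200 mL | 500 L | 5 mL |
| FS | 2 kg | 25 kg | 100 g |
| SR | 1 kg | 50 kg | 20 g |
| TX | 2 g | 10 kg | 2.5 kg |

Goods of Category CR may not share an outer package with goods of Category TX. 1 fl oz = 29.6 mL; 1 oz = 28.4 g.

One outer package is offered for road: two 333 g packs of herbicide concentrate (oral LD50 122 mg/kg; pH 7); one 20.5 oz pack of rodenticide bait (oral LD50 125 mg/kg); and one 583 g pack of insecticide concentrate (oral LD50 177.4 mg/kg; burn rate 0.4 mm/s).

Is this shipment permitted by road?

Herbicide concentrate: oral LD50 122 mg/kg ≤ 200 mg/kg → Category TX (Toxic).
Rodenticide bait: oral LD50 125 mg/kg ≤ 200 mg/kg → Category TX (Toxic).
Insecticide concentrate: oral LD50 177.4 mg/kg ≤ 200 mg/kg → Category TX (Toxic).
Category TX net quantity: (two 333 g packs = 666 g) + (one 20.5 oz pack = 582.2 g) + 583 g = 1831.2 g.
1831.2 g is within the road limit of 2.5 kg for Category TX.

Yes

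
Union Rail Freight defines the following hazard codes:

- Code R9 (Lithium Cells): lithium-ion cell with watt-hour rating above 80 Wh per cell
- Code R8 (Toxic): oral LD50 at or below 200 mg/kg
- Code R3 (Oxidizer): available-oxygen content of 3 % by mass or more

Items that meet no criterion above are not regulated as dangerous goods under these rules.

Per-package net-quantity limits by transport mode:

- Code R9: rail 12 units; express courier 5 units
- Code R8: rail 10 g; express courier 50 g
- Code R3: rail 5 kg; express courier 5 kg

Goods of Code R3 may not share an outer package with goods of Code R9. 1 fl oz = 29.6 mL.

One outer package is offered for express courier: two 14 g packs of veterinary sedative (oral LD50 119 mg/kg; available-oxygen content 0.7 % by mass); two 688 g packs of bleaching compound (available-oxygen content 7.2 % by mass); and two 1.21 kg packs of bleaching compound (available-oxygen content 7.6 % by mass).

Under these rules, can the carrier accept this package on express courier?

Oral LD50 119 mg/kg meets the Code R8 criterion (Toxic), so the veterinary sedative is Code R8.
Available-oxygen content 7.2 % by mass meets the Code R3 criterion (Oxidizer), so the bleaching compound is Code R3.
Available-oxygen content 7.6 % by mass meets the Code R3 criterion (Oxidizer), so the bleaching compound is Code R3.
Total Code R3: (two 688 g packs = 1.376 kg) + (two 1.21 kg packs = 2.42 kg) = 3.796 kg.
3.796 kg ≤ 5 kg (express courier limit, Code R3) — within limit.
Code R8 quantity: two 14 g packs = 28 g.
28 g is within the express courier limit of 50 g for Code R8.
The segregation rule (Code R3 with Code R9) does not apply to Code R3 with Code R8.
Every hazard code is within its express courier limit and no segregation rule is violated.

Yes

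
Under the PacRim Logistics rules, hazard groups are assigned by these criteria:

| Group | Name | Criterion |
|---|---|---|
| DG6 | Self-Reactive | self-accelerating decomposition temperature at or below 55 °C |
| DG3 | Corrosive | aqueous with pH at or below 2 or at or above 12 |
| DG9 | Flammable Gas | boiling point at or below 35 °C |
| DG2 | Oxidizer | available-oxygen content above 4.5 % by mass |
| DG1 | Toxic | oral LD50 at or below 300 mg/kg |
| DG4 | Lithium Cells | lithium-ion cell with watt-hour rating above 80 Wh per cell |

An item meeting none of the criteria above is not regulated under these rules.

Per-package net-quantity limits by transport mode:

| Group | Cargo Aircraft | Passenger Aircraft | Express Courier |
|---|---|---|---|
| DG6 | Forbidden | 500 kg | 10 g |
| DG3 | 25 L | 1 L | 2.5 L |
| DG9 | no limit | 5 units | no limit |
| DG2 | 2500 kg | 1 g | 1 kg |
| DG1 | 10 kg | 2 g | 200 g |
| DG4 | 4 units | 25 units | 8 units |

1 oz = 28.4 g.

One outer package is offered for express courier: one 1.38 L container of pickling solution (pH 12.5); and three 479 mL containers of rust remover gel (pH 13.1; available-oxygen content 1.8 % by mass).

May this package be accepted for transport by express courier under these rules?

No

Pickling solution: pH 12.5 ≥ 12 → Group DG3 (Corrosive).
The rust remover gel has pH 13.1, which is ≥ 12, so it is Group DG3 (Corrosive).
Group DG3 net quantity: 1.38 L + (three 479 mL containers = 1.437 L) = 2.817 L.
2.817 L exceeds the express courier limit of 2.5 L for Group DG3.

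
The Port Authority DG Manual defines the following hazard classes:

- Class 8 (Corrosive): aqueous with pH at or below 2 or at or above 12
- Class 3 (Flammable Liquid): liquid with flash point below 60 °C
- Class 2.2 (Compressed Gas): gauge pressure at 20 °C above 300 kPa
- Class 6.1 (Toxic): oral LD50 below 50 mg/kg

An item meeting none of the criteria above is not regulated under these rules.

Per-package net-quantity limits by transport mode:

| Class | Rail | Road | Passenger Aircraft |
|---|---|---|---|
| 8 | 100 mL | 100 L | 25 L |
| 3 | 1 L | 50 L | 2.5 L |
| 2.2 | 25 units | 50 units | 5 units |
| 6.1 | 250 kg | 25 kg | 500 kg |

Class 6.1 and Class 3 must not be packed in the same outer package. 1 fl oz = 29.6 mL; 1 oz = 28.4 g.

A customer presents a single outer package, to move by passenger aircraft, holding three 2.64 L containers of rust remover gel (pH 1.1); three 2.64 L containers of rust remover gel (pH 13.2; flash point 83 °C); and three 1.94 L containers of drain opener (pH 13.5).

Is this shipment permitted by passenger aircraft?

The rust remover gel has pH 1.1, which is ≤ 2, so it is Class 8 (Corrosive).
Rust remover gel: pH 13.2 ≥ 12 → Class 8 (Corrosive).
Drain opener: pH 13.5 ≥ 12 → Class 8 (Corrosive).
Total Class 8: (three 2.64 L containers = 7.92 L) + (three 2.64 L containers = 7.92 L) + (three 1.94 L containers = 5.82 L) = 21.66 L.
21.66 L is within the passenger aircraft limit of 25 L for Class 8.

Yes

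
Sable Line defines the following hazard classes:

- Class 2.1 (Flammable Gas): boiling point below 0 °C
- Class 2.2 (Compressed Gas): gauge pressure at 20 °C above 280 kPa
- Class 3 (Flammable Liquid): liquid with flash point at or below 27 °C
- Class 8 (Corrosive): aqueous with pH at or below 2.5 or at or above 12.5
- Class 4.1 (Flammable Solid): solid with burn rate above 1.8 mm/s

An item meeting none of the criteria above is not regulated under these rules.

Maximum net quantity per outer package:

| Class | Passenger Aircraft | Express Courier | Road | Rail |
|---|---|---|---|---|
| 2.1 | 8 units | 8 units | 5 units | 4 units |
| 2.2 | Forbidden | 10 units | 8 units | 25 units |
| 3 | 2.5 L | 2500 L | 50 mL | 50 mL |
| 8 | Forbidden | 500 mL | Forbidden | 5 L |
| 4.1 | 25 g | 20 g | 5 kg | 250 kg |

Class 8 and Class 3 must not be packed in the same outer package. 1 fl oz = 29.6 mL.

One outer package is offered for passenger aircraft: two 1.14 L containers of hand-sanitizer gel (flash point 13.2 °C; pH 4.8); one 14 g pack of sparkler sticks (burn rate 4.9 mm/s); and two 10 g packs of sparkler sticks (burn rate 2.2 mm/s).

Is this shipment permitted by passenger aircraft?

Hand-sanitizer gel: flash point 13.2 °C ≤ 27 °C → Class 3 (Flammable Liquid).
With burn rate 4.9 mm/s (> 1.8 mm/s), the sparkler sticks fall in Class 4.1.
Sparkler sticks: burn rate 2.2 mm/s > 1.8 mm/s → Class 4.1 (Flammable Solid).
Class 4.1 net quantity: 14 g + (two 10 g packs = 20 g) = 34 g.
That exceeds the Class 4.1 passenger aircraft limit of 25 g.
Class 3 quantity: two 1.14 L containers = 2.28 L.
That is within the Class 3 passenger aircraft limit of 2.5 L.
The segregation rule (Class 8 with Class 3) does not apply to Class 4.1 with Class 3.

No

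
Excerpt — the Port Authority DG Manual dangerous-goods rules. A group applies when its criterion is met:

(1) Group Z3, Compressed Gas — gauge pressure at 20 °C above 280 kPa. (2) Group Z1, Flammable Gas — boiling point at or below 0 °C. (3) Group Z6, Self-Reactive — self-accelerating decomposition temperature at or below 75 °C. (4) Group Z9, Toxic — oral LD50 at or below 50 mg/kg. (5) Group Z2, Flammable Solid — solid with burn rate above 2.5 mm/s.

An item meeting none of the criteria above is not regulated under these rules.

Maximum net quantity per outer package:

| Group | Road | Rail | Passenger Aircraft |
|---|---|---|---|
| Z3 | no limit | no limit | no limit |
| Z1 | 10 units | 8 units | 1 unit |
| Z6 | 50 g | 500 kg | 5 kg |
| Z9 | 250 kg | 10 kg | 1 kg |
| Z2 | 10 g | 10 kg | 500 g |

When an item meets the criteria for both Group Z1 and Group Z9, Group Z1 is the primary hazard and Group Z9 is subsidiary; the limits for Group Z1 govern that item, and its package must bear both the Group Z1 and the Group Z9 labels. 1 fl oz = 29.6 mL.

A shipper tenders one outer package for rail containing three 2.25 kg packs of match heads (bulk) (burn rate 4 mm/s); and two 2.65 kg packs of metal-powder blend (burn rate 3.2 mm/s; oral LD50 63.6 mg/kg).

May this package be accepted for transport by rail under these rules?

With burn rate 4 mm/s (> 2.5 mm/s), the match heads (bulk) fall in Group Z2.
Burn rate 3.2 mm/s meets the Group Z2 criterion (Flammable Solid), so the metal-powder blend is Group Z2.
Total Group Z2: (three 2.25 kg packs = 6.75 kg) + (two 2.65 kg packs = 5.3 kg) = 12.05 kg.
That exceeds the Group Z2 rail limit of 10 kg.

No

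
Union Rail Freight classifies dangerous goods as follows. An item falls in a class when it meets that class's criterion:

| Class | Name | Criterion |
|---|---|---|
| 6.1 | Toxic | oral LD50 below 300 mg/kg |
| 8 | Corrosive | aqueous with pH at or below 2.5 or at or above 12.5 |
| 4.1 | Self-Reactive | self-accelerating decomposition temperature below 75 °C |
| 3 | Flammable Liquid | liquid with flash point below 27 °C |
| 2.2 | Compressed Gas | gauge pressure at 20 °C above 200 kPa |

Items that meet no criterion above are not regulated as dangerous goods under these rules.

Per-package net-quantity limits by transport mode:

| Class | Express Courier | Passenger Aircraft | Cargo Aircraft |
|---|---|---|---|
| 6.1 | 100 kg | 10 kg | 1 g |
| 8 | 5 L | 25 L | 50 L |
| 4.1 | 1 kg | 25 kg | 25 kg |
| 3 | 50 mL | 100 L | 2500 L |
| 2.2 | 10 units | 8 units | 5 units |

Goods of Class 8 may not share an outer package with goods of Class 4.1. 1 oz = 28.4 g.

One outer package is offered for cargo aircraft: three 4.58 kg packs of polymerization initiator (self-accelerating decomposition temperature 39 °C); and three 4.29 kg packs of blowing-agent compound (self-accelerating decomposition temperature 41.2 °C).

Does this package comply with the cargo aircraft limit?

No

Polymerization initiator: self-accelerating decomposition temperature 39 °C < 75 °C → Class 4.1 (Self-Reactive).
Blowing-agent compound: self-accelerating decomposition temperature 41.2 °C < 75 °C → Class 4.1 (Self-Reactive).
Class 4.1 net quantity: (three 4.58 kg packs = 13.74 kg) + (three 4.29 kg packs = 12.87 kg) = 26.61 kg.
That exceeds the Class 4.1 cargo aircraft limit of 25 kg.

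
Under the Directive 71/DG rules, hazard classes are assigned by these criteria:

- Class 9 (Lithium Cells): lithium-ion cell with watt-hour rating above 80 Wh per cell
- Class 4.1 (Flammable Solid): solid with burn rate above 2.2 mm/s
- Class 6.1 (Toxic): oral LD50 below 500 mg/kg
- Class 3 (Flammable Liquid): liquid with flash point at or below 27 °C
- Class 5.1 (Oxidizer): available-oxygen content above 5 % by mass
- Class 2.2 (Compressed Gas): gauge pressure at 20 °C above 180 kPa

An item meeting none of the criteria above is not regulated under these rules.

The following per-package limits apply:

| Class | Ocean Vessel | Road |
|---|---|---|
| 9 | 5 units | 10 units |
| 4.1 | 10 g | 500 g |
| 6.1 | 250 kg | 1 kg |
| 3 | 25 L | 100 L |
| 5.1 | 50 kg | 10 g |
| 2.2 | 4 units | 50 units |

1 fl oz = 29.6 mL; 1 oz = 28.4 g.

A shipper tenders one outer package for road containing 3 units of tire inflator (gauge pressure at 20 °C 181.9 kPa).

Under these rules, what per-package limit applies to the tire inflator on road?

With gauge pressure at 20 °C 181.9 kPa (> 180 kPa), the tire inflator falls in Class 2.2.
The road limit for Class 2.2 is 50 units.

50 units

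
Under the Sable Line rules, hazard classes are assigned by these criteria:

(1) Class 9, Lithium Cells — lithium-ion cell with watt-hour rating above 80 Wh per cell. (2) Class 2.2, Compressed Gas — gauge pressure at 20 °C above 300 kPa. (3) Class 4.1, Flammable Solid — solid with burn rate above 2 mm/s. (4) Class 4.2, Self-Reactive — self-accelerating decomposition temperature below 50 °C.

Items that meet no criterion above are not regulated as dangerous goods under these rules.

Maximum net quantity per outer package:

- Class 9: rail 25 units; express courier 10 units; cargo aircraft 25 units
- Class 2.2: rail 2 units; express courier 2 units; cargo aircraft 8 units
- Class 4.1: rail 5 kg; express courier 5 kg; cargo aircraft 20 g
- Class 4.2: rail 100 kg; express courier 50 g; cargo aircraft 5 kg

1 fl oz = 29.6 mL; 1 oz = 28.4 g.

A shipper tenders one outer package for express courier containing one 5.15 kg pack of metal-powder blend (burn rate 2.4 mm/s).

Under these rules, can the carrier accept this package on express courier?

No

Burn rate 2.4 mm/s meets the Class 4.1 criterion (Flammable Solid), so the metal-powder blend is Class 4.1.
Class 4.1 quantity: 5.15 kg.
5.15 kg > 5 kg (express courier limit, Class 4.1) — over the limit.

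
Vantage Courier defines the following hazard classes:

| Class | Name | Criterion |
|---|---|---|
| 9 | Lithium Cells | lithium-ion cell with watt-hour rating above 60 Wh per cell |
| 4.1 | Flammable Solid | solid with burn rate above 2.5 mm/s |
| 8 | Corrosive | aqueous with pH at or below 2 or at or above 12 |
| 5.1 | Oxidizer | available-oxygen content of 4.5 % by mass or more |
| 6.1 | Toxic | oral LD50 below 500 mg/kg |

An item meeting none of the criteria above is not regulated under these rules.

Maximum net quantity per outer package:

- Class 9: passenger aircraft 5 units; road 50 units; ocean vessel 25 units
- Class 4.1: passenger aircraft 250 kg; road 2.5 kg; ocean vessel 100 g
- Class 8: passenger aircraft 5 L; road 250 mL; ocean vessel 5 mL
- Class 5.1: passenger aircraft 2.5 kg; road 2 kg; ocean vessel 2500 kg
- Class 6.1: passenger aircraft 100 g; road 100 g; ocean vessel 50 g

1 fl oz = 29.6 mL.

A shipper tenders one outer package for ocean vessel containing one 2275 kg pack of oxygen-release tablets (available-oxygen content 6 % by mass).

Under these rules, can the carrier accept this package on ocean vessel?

The oxygen-release tablets have available-oxygen content 6 % by mass, which is ≥ 4.5 % by mass, so they are Class 5.1 (Oxidizer).
Class 5.1 quantity: 2275 kg.
That is within the Class 5.1 ocean vessel limit of 2500 kg.

Yes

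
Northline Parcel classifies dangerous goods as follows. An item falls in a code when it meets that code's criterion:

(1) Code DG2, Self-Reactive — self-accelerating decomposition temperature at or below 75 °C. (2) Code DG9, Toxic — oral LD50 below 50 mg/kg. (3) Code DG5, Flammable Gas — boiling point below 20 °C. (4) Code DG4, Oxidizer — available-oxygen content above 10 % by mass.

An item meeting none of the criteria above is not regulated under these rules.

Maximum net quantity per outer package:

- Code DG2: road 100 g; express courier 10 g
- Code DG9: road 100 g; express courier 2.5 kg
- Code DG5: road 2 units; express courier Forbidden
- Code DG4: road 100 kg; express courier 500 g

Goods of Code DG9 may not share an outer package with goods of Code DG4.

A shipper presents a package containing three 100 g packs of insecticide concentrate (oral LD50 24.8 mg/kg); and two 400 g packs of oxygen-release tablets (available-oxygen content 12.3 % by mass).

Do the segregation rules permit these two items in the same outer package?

No

Insecticide concentrate: oral LD50 24.8 mg/kg < 50 mg/kg → Code DG9 (Toxic).
With available-oxygen content 12.3 % by mass (> 10 % by mass), the oxygen-release tablets fall in Code DG4.
Code DG9 and Code DG4 may not share an outer package.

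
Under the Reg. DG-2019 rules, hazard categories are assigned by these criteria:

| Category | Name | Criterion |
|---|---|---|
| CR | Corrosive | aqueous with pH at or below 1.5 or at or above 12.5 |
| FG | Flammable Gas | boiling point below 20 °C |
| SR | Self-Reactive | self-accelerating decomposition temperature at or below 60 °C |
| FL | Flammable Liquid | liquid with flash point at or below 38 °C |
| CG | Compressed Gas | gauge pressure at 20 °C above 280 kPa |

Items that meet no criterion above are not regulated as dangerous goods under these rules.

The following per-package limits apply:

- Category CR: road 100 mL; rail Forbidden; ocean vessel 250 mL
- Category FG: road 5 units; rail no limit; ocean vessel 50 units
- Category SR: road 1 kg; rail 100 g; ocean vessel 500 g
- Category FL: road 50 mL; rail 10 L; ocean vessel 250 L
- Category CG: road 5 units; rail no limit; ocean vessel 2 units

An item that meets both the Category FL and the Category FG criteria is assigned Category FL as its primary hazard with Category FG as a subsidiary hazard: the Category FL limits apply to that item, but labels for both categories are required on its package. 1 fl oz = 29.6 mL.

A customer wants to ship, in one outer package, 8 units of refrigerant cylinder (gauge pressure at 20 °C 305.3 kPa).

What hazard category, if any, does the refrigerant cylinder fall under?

Refrigerant cylinder: gauge pressure at 20 °C 305.3 kPa > 280 kPa → Category CG (Compressed Gas).

Category CG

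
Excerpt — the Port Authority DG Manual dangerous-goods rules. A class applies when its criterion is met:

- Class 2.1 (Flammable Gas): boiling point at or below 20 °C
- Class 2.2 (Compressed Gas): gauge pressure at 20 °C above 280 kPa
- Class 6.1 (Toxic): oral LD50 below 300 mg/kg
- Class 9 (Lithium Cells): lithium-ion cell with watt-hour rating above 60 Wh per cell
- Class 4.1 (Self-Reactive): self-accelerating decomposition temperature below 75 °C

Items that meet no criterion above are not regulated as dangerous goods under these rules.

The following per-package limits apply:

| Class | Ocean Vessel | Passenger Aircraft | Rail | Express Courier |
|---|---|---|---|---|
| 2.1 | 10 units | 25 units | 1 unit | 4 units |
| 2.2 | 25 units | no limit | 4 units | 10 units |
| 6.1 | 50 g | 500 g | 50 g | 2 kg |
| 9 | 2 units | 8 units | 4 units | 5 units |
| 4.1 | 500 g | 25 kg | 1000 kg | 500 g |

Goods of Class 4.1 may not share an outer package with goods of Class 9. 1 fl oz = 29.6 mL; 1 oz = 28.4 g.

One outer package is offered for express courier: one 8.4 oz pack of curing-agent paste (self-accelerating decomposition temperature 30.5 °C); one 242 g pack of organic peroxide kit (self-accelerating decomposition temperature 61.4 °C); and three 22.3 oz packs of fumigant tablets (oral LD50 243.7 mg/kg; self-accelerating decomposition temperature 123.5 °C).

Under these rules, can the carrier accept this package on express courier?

With self-accelerating decomposition temperature 30.5 °C (< 75 °C), the curing-agent paste falls in Class 4.1.
Organic peroxide kit: self-accelerating decomposition temperature 61.4 °C < 75 °C → Class 4.1 (Self-Reactive).
Oral LD50 243.7 mg/kg meets the Class 6.1 criterion (Toxic), so the fumigant tablets are Class 6.1.
Class 4.1 net quantity: (one 8.4 oz pack = 238.56 g) + 242 g = 480.56 g.
480.56 g ≤ 500 g (express courier limit, Class 4.1) — within limit.
Class 6.1 quantity: three 22.3 oz packs = 1899.96 g.
That is within the Class 6.1 express courier limit of 2 kg.
The segregation rule (Class 4.1 with Class 9) does not apply to Class 4.1 with Class 6.1.
Every hazard class is within its express courier limit and no segregation rule is violated.

Yes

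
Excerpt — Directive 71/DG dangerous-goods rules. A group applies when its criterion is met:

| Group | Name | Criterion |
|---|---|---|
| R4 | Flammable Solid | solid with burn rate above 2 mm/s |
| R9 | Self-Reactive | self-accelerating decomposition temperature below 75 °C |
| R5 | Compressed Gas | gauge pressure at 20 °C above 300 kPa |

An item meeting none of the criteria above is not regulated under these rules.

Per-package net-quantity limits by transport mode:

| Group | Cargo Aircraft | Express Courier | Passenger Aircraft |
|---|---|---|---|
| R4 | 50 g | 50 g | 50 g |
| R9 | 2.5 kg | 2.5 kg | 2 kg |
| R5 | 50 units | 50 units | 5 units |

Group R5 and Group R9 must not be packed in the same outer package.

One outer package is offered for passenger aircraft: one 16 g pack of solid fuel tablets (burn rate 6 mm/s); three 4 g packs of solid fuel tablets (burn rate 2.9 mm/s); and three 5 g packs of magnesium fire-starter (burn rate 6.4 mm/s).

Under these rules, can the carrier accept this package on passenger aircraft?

Yes

The solid fuel tablets have burn rate 6 mm/s, which is > 2 mm/s, so they are Group R4 (Flammable Solid).
The solid fuel tablets have burn rate 2.9 mm/s, which is > 2 mm/s, so they are Group R4 (Flammable Solid).
The magnesium fire-starter has burn rate 6.4 mm/s, which is > 2 mm/s, so it is Group R4 (Flammable Solid).
Group R4 net quantity: 16 g + (three 4 g packs = 12 g) + (three 5 g packs = 15 g) = 43 g.
That is within the Group R4 passenger aircraft limit of 50 g.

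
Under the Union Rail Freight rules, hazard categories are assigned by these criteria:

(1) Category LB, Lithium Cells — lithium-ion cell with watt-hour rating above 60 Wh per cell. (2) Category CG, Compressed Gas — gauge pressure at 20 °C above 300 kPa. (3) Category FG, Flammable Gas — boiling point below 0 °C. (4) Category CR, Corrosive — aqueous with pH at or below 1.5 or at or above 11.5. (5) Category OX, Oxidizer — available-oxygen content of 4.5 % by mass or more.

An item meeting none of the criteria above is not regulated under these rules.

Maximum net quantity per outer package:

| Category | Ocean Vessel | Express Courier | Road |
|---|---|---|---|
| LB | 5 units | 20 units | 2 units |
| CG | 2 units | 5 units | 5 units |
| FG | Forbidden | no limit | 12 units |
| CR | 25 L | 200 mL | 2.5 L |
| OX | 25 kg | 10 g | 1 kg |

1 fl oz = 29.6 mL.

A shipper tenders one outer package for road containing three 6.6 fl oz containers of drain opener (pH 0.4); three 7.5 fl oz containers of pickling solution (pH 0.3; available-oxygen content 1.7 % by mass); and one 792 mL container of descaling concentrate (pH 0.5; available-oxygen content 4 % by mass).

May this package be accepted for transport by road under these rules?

Drain opener: pH 0.4 ≤ 1.5 → Category CR (Corrosive).
The pickling solution has pH 0.3, which is ≤ 1.5, so it is Category CR (Corrosive).
The descaling concentrate has pH 0.5, which is ≤ 1.5, so it is Category CR (Corrosive).
Category CR net quantity: (three 6.6 fl oz containers = 586.08 mL) + (three 7.5 fl oz containers = 666 mL) + 792 mL = 2044.08 mL.
2044.08 mL is within the road limit of 2.5 L for Category CR.

Yes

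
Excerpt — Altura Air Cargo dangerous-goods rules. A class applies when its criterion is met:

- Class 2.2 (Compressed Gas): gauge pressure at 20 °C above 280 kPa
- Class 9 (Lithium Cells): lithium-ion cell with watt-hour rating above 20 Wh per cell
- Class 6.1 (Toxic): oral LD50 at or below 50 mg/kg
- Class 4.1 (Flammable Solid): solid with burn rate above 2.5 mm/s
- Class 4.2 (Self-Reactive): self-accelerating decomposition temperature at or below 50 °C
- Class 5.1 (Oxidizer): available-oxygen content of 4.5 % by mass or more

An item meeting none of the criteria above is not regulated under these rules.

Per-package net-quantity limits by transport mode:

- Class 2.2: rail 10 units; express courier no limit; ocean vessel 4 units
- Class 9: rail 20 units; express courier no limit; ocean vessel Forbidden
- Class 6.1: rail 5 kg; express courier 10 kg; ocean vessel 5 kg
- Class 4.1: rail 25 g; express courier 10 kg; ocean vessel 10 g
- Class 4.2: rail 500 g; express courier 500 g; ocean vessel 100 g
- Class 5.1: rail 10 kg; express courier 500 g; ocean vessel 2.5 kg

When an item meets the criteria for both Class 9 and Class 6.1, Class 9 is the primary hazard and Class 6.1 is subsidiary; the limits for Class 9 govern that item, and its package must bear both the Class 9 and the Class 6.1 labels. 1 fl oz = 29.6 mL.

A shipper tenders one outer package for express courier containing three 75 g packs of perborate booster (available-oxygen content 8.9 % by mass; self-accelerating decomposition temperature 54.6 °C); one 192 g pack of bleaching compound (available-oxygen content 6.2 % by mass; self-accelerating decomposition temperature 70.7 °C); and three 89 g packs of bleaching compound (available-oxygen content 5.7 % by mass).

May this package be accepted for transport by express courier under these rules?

No

Available-oxygen content 8.9 % by mass meets the Class 5.1 criterion (Oxidizer), so the perborate booster is Class 5.1.
The bleaching compound has available-oxygen content 6.2 % by mass, which is ≥ 4.5 % by mass, so it is Class 5.1 (Oxidizer).
Available-oxygen content 5.7 % by mass meets the Class 5.1 criterion (Oxidizer), so the bleaching compound is Class 5.1.
Class 5.1 net quantity: (three 75 g packs = 225 g) + 192 g + (three 89 g packs = 267 g) = 684 g.
That exceeds the Class 5.1 express courier limit of 500 g.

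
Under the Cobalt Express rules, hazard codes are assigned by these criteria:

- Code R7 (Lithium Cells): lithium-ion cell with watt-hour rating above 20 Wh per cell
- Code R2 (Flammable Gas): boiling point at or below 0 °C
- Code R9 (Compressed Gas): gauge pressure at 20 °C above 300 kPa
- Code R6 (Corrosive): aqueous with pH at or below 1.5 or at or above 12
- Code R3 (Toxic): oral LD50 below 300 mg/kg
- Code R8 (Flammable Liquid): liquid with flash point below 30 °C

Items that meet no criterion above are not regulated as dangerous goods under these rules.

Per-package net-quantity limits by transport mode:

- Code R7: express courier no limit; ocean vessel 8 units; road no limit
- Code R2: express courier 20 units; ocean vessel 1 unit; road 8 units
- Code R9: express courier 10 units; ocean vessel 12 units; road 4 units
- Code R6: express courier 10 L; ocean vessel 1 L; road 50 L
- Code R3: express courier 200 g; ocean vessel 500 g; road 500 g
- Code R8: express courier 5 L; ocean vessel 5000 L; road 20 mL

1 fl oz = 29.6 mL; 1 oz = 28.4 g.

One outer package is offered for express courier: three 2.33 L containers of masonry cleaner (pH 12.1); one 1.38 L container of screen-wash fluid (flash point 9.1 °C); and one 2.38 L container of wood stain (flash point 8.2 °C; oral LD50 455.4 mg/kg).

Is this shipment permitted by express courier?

Yes

The masonry cleaner has pH 12.1, which is ≥ 12, so it is Code R6 (Corrosive).
With flash point 9.1 °C (< 30 °C), the screen-wash fluid falls in Code R8.
Wood stain: flash point 8.2 °C < 30 °C → Code R8 (Flammable Liquid).
Total Code R8: 1.38 L + 2.38 L = 3.76 L.
3.76 L ≤ 5 L (express courier limit, Code R8) — within limit.
Code R6 quantity: three 2.33 L containers = 6.99 L.
That is within the Code R6 express courier limit of 10 L.
Every hazard code is within its express courier limit and no segregation rule is violated.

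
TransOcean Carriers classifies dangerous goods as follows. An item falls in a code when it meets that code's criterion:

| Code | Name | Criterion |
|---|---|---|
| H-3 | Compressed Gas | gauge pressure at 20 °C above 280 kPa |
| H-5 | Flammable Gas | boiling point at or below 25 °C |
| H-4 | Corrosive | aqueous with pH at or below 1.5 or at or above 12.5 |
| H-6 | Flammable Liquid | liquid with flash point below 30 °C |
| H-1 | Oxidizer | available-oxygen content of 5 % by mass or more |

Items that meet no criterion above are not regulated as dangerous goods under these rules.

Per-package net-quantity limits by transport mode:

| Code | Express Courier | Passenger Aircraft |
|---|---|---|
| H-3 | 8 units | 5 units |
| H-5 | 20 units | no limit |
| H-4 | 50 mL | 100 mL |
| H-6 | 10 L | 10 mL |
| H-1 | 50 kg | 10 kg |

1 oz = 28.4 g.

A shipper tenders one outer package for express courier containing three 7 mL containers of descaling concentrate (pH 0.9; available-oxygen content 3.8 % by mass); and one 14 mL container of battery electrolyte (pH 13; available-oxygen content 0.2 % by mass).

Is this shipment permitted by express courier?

Yes

pH 0.9 meets the Code H-4 criterion (Corrosive), so the descaling concentrate is Code H-4.
Battery electrolyte: pH 13 ≥ 12.5 → Code H-4 (Corrosive).
Code H-4 net quantity: (three 7 mL containers = 21 mL) + 14 mL = 35 mL.
That is within the Code H-4 express courier limit of 50 mL.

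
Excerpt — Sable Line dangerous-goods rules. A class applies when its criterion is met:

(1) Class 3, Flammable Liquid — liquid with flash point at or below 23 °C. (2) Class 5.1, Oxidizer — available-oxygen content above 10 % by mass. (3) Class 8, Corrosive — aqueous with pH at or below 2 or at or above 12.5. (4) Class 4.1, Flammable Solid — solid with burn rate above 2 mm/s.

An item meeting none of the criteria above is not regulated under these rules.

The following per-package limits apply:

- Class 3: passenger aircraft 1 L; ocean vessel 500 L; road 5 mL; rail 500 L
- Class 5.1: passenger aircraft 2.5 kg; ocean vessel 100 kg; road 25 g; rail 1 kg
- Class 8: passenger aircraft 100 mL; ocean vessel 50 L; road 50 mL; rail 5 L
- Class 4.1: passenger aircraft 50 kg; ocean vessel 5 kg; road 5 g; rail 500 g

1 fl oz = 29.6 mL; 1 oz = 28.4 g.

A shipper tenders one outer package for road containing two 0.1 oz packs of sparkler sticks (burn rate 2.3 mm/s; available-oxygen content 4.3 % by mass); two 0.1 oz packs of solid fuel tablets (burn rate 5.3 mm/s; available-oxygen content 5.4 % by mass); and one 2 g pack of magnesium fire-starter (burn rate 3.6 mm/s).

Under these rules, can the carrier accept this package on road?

The sparkler sticks have burn rate 2.3 mm/s, which is > 2 mm/s, so they are Class 4.1 (Flammable Solid).
The solid fuel tablets have burn rate 5.3 mm/s, which is > 2 mm/s, so they are Class 4.1 (Flammable Solid).
With burn rate 3.6 mm/s (> 2 mm/s), the magnesium fire-starter falls in Class 4.1.
Class 4.1 net quantity: (two 0.1 oz packs = 5.68 g) + (two 0.1 oz packs = 5.68 g) + 2 g = 13.36 g.
13.36 g exceeds the road limit of 5 g for Class 4.1.

No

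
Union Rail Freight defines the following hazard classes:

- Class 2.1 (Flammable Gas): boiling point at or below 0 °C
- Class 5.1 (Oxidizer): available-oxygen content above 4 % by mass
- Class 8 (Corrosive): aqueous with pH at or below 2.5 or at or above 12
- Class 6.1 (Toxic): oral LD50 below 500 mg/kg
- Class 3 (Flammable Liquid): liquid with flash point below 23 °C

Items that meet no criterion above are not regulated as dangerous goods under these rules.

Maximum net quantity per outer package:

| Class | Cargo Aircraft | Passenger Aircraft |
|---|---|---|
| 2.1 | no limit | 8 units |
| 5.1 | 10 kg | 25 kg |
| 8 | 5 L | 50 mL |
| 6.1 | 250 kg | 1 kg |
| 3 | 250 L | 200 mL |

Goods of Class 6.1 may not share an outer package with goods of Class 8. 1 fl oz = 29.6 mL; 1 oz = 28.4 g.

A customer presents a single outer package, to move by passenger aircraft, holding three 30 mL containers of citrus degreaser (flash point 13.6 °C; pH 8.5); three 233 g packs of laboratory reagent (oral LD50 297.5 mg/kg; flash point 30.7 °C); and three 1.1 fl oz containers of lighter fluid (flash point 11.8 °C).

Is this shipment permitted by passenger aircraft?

Yes

Flash point 13.6 °C meets the Class 3 criterion (Flammable Liquid), so the citrus degreaser is Class 3.
Oral LD50 297.5 mg/kg meets the Class 6.1 criterion (Toxic), so the laboratory reagent is Class 6.1.
Flash point 11.8 °C meets the Class 3 criterion (Flammable Liquid), so the lighter fluid is Class 3.
Class 6.1 quantity: three 233 g packs = 699 g.
699 g is within the passenger aircraft limit of 1 kg for Class 6.1.
Class 3 net quantity: (three 30 mL containers = 90 mL) + (three 1.1 fl oz containers = 97.68 mL) = 187.68 mL.
187.68 mL is within the passenger aircraft limit of 200 mL for Class 3.
The segregation rule (Class 6.1 with Class 8) does not apply to Class 6.1 with Class 3.
Every hazard class is within its passenger aircraft limit and no segregation rule is violated.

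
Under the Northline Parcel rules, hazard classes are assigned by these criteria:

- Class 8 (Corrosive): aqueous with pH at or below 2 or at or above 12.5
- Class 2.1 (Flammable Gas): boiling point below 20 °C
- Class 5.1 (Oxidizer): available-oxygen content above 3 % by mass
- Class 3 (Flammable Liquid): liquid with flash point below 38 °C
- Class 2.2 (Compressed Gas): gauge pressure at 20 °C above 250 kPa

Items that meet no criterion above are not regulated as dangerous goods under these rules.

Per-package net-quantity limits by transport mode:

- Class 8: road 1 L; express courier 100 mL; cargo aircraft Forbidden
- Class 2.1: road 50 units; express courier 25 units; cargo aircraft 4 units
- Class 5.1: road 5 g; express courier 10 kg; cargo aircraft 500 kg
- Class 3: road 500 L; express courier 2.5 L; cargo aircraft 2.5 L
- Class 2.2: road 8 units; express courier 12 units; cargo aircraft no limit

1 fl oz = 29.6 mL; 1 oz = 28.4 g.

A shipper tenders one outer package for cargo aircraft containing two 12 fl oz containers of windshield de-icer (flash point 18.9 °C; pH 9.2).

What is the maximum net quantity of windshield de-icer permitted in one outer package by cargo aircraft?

Flash point 18.9 °C meets the Class 3 criterion (Flammable Liquid), so the windshield de-icer is Class 3.
The cargo aircraft limit for Class 3 is 2.5 L.

2.5 L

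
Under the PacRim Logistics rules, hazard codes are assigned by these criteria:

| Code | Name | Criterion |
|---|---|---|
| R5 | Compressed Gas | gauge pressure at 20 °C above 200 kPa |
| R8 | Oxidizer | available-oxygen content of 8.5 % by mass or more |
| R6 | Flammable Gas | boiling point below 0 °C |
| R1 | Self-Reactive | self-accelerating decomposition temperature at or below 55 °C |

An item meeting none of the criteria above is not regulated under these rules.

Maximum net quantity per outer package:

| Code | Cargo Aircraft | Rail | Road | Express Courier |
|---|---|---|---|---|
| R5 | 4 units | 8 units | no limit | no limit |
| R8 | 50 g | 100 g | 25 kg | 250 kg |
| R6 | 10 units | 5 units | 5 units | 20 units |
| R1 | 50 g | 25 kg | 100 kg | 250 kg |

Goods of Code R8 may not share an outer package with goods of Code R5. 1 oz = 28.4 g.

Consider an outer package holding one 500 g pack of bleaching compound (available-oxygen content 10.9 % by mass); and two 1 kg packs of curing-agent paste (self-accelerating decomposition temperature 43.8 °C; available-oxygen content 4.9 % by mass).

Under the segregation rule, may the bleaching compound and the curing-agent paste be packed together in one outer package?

Available-oxygen content 10.9 % by mass meets the Code R8 criterion (Oxidizer), so the bleaching compound is Code R8.
With self-accelerating decomposition temperature 43.8 °C (≤ 55 °C), the curing-agent paste falls in Code R1.
No segregation rule bars Code R8 with Code R1.

Yes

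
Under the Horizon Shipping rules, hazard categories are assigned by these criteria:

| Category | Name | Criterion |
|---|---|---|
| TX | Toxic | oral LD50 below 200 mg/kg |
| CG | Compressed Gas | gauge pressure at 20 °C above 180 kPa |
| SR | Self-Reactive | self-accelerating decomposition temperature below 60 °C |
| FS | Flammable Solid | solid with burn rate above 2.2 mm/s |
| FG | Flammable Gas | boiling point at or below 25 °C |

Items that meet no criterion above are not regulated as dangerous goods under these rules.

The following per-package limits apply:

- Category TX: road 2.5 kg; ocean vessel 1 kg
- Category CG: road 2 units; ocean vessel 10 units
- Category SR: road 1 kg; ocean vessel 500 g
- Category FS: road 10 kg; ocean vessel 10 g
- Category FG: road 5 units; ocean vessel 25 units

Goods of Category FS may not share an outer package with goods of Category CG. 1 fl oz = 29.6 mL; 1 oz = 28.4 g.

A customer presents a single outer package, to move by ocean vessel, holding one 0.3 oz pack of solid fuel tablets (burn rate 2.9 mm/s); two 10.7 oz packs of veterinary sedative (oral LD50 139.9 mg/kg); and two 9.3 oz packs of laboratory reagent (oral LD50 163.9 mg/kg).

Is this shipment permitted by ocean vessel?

No

Solid fuel tablets: burn rate 2.9 mm/s > 2.2 mm/s → Category FS (Flammable Solid).
With oral LD50 139.9 mg/kg (< 200 mg/kg), the veterinary sedative falls in Category TX.
With oral LD50 163.9 mg/kg (< 200 mg/kg), the laboratory reagent falls in Category TX.
Category TX net quantity: (two 10.7 oz packs = 607.76 g) + (two 9.3 oz packs = 528.24 g) = 1.136 kg.
1.136 kg > 1 kg (ocean vessel limit, Category TX) — over the limit.
Category FS quantity: one 0.3 oz pack = 8.52 g.
That is within the Category FS ocean vessel limit of 10 g.
The segregation rule (Category FS with Category CG) does not apply to Category TX with Category FS.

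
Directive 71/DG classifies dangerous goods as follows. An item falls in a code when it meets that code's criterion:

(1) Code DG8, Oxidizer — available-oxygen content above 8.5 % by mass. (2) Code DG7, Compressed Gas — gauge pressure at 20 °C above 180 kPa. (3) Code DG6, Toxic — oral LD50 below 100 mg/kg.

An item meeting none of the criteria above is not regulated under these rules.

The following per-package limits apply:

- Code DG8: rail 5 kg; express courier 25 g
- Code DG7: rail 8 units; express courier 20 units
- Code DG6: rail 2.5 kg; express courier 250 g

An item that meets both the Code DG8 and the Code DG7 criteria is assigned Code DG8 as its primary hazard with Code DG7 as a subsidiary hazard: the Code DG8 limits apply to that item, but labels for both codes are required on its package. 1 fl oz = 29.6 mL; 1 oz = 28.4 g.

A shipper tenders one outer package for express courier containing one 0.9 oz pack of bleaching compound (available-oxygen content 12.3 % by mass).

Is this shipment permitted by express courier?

Available-oxygen content 12.3 % by mass meets the Code DG8 criterion (Oxidizer), so the bleaching compound is Code DG8.
Code DG8 quantity: one 0.9 oz pack = 25.56 g.
That exceeds the Code DG8 express courier limit of 25 g.

No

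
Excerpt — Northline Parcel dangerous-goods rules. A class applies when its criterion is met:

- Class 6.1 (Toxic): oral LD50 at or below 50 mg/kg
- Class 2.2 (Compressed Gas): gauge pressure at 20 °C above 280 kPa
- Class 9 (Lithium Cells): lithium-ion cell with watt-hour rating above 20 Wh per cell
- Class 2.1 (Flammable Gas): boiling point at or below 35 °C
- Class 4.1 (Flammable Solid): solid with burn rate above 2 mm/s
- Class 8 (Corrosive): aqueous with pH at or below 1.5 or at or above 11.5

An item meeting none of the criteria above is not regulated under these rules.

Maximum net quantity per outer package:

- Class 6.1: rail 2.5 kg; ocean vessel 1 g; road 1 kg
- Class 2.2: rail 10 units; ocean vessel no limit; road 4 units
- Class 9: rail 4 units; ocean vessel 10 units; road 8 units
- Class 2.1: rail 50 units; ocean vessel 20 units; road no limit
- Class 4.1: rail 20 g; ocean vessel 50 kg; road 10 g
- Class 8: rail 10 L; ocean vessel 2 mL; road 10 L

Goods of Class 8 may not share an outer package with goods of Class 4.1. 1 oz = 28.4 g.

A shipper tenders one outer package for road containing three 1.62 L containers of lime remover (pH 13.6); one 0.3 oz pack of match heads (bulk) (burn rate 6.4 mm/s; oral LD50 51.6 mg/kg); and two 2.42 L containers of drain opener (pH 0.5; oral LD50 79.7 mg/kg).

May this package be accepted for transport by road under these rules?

No

The lime remover has pH 13.6, which is ≥ 11.5, so it is Class 8 (Corrosive).
The match heads (bulk) have burn rate 6.4 mm/s, which is > 2 mm/s, so they are Class 4.1 (Flammable Solid).
The drain opener has pH 0.5, which is ≤ 1.5, so it is Class 8 (Corrosive).
Class 8 net quantity: (three 1.62 L containers = 4.86 L) + (two 2.42 L containers = 4.84 L) = 9.7 L.
That is within the Class 8 road limit of 10 L.
Class 4.1 quantity: one 0.3 oz pack = 8.52 g.
8.52 g is within the road limit of 10 g for Class 4.1.
Class 8 and Class 4.1 may not share an outer package.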